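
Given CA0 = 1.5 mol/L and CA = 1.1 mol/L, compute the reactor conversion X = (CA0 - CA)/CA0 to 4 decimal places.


X = (CA0 - CA) / CA0
X = (1.5 - 1.1) / 1.5
X = 0.4 / 1.5
X = 0.2667


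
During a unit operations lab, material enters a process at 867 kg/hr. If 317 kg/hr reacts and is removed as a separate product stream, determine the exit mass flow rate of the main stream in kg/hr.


Steady-state mass balance on the main outlet: F_out = F_in - F_removed
F_out = 867 - 317
F_out = 550 kg/hr


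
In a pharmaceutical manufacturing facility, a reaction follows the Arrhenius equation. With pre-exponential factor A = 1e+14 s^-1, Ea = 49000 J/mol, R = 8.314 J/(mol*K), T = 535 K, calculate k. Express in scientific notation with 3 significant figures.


k = A * exp(-Ea/(R*T))
k = 1e+14 * exp(-49000 / (8.314 * 535))
k = 1e+14 * exp(-11.016212)
k = 1.64e+09


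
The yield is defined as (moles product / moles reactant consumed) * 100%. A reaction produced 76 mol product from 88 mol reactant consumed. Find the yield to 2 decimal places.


Yield = (moles product / moles consumed) * 100%
Yield = (76 / 88) * 100
Yield = 0.8636 * 100
Yield = 86.36%


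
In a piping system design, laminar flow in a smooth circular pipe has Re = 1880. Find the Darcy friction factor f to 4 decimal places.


f = 64 / Re
f = 64 / 1880
f = 0.0340


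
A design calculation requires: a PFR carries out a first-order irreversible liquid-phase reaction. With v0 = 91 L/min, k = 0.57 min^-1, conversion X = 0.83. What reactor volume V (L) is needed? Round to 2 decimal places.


V = (v0/k) * ln(1/(1-X))
V = (91/0.57) * ln(1/(1-0.83))
V = 159.649123 * ln(5.882353)
V = 159.649123 * 1.771957
V = 282.89 L


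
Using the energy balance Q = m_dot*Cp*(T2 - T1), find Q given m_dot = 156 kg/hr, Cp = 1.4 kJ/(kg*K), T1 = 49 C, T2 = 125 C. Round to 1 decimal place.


Q = m_dot * Cp * (T2 - T1)
Q = 156 * 1.4 * (125 - 49)
Q = 156 * 1.4 * 76
Q = 16598.4 kJ/hr


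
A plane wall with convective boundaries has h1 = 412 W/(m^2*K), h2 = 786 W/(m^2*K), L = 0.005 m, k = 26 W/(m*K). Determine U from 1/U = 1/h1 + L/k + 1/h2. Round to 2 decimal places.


1/U = 1/h1 + L/k + 1/h2
1/U = 1/412 + 0.005/26 + 1/786
1/U = 0.0024271845 + 0.0001923077 + 0.0012722646
1/U = 0.0038917568
U = 256.95 W/(m^2*K)


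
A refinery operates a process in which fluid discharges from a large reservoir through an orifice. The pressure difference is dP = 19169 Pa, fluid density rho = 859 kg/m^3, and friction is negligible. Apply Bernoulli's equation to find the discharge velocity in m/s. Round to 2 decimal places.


v = sqrt(2*dP/rho)
v = sqrt(2*19169/859)
v = sqrt(44.630966)
v = 6.68 m/s


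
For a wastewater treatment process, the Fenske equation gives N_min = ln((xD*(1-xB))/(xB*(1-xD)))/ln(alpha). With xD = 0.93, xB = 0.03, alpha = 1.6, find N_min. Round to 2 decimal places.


N_min = ln((xD*(1-xB))/(xB*(1-xD))) / ln(alpha)
Numerator inside ln: 0.9021 / 0.0021 = 429.571429
ln(429.571429) = 6.062788
ln(alpha) = ln(1.6) = 0.470004
N_min = 6.062788 / 0.470004 = 12.90


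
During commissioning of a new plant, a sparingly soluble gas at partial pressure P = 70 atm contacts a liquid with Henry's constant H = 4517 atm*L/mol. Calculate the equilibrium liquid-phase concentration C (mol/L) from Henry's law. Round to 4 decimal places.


C = P / H
C = 70 / 4517
C = 0.0155 mol/L


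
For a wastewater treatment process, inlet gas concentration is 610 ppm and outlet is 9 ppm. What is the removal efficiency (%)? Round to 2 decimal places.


Efficiency = (G_in - G_out) / G_in * 100%
Efficiency = (610 - 9) / 610 * 100
Efficiency = 601 / 610 * 100
Efficiency = 98.52%


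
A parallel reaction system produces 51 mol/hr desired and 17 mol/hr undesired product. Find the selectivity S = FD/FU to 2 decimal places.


S = desired product rate / undesired product rate
S = 51 / 17
S = 3.00


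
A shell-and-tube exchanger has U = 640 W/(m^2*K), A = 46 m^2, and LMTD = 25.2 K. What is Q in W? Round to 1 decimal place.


Q = U * A * LMTD
Q = 640 * 46 * 25.2
Q = 741888.0 W


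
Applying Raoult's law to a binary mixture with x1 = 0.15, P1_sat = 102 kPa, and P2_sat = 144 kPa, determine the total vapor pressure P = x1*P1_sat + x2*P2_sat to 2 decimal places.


P = x1*P1_sat + x2*P2_sat
x2 = 1 - x1 = 1 - 0.15 = 0.85
P = 0.15*102 + 0.85*144
P = 15.3 + 122.4
P = 137.70 kPa


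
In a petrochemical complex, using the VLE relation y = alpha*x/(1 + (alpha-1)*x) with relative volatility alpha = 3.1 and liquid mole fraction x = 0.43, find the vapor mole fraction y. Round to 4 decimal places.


y = alpha*x / (1 + (alpha-1)*x)
y = 3.1*0.43 / (1 + (3.1-1)*0.43)
y = 1.333 / (1 + 0.903)
y = 1.333 / 1.903
y = 0.7005


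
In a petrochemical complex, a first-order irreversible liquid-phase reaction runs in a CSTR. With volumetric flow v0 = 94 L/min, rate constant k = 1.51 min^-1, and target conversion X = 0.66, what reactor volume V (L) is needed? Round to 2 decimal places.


V = v0 * X / (k * (1 - X))
V = 94 * 0.66 / (1.51 * (1 - 0.66))
V = 62.04 / (1.51 * 0.34)
V = 62.04 / 0.5134
V = 120.84 L


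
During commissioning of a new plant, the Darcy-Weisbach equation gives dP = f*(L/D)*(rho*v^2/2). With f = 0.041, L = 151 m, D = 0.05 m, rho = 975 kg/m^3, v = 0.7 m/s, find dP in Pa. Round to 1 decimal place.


dP = f * (L/D) * (rho*v^2/2)
dP = 0.041 * (151/0.05) * (975*0.7^2/2)
L/D = 3020.0
rho*v^2/2 = 975*0.49/2 = 238.875
dP = 0.041 * 3020.0 * 238.875
dP = 29577.5 Pa


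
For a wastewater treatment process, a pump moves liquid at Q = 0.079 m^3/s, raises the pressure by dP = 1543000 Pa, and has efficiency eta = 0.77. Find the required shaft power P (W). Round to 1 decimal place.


P = Q * dP / eta
P = 0.079 * 1543000 / 0.77
P = 121897.0 / 0.77
P = 158307.8 W


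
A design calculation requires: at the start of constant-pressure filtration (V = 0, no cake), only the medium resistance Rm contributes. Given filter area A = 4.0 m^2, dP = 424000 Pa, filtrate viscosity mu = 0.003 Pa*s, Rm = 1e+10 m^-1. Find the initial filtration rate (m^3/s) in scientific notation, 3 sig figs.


rate = A * dP / (mu * Rm)
rate = 4.0 * 424000 / (0.003 * 1e+10)
rate = 1696000.0 / 3.000e+07
rate = 5.65e-02 m^3/s


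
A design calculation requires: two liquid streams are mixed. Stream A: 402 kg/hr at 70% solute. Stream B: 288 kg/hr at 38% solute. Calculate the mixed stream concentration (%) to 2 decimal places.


Mass balance on solute: F1*x1 + F2*x2 = F3*x3
F3 = F1 + F2 = 402 + 288 = 690 kg/hr
x3 = (F1*x1 + F2*x2)/F3
x3 = (402*0.7 + 288*0.38) / 690
x3 = 56.64%


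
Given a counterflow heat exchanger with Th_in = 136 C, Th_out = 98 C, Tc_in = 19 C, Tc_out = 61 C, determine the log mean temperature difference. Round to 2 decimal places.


dT1 = Th_in - Tc_out = 136 - 61 = 75
dT2 = Th_out - Tc_in = 98 - 19 = 79
LMTD = (dT1 - dT2) / ln(dT1/dT2)
LMTD = (75 - 79) / ln(75/79)
LMTD = 76.98 K


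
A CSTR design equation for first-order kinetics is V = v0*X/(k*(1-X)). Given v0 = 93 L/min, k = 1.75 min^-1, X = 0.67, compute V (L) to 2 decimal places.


V = v0 * X / (k * (1 - X))
V = 93 * 0.67 / (1.75 * (1 - 0.67))
V = 62.31 / (1.75 * 0.33)
V = 62.31 / 0.5775
V = 107.90 L


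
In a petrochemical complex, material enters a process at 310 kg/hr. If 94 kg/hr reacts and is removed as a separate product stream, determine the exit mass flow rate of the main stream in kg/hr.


Steady-state mass balance on the main outlet: F_out = F_in - F_removed
F_out = 310 - 94
F_out = 216 kg/hr


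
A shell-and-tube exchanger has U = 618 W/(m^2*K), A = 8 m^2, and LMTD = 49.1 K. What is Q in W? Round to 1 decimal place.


Q = U * A * LMTD
Q = 618 * 8 * 49.1
Q = 242750.4 W


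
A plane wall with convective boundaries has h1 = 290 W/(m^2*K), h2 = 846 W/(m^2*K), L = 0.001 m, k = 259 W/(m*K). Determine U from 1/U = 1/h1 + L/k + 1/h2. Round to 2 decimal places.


1/U = 1/h1 + L/k + 1/h2
1/U = 1/290 + 0.001/259 + 1/846
1/U = 0.0034482759 + 3.861e-06 + 0.0011820331
1/U = 0.00463417
U = 215.79 W/(m^2*K)


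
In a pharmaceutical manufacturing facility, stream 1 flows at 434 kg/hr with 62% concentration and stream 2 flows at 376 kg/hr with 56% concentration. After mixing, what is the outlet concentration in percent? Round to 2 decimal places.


Mass balance on solute: F1*x1 + F2*x2 = F3*x3
F3 = F1 + F2 = 434 + 376 = 810 kg/hr
x3 = (F1*x1 + F2*x2)/F3
x3 = (434*0.62 + 376*0.56) / 810
x3 = 59.21%


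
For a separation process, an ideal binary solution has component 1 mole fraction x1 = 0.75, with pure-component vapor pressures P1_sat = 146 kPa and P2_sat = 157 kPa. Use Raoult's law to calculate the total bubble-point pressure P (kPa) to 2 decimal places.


P = x1*P1_sat + x2*P2_sat
x2 = 1 - x1 = 1 - 0.75 = 0.25
P = 0.75*146 + 0.25*157
P = 109.5 + 39.25
P = 148.75 kPa


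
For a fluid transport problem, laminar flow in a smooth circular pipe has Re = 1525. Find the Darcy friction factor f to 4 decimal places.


f = 64 / Re
f = 64 / 1525
f = 0.0420


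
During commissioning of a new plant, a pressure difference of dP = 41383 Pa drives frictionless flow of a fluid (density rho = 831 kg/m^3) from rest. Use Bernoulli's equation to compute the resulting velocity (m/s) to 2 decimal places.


v = sqrt(2*dP/rho)
v = sqrt(2*41383/831)
v = sqrt(99.598075)
v = 9.98 m/s


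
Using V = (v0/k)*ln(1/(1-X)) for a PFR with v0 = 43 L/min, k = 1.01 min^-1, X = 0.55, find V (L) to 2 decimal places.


V = (v0/k) * ln(1/(1-X))
V = (43/1.01) * ln(1/(1-0.55))
V = 42.574257 * ln(2.222222)
V = 42.574257 * 0.798508
V = 34.00 L


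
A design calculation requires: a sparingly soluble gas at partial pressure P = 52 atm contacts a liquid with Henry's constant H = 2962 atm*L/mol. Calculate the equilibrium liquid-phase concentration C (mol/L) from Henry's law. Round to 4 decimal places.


C = P / H
C = 52 / 2962
C = 0.0176 mol/L


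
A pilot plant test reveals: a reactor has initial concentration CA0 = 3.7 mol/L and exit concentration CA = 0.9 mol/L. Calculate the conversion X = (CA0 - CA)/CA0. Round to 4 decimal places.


X = (CA0 - CA) / CA0
X = (3.7 - 0.9) / 3.7
X = 2.8 / 3.7
X = 0.7568


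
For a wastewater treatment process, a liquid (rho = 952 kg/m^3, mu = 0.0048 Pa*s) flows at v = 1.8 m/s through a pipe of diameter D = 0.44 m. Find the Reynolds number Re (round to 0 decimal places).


Re = rho * v * D / mu
Re = 952 * 1.8 * 0.44 / 0.0048
Re = 753.984 / 0.0048
Re = 157080


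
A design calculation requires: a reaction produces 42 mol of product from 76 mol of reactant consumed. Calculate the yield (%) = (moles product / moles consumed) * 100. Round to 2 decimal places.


Yield = (moles product / moles consumed) * 100%
Yield = (42 / 76) * 100
Yield = 0.5526 * 100
Yield = 55.26%


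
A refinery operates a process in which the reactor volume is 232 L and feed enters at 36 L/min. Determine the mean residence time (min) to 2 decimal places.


tau = V / v0
tau = 232 / 36
tau = 6.44 min


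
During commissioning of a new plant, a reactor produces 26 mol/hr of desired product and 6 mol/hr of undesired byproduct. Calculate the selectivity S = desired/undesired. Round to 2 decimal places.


S = desired product rate / undesired product rate
S = 26 / 6
S = 4.33


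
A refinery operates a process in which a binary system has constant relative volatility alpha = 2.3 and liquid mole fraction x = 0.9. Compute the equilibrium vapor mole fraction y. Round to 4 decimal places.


y = alpha*x / (1 + (alpha-1)*x)
y = 2.3*0.9 / (1 + (2.3-1)*0.9)
y = 2.07 / (1 + 1.17)
y = 2.07 / 2.17
y = 0.9539


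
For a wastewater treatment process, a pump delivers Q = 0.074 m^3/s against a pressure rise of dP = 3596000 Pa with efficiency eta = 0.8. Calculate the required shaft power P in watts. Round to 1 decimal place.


P = Q * dP / eta
P = 0.074 * 3596000 / 0.8
P = 266104.0 / 0.8
P = 332630.0 W


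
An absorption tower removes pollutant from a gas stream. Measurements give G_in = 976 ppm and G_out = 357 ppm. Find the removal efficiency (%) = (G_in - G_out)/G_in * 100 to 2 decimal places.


Efficiency = (G_in - G_out) / G_in * 100%
Efficiency = (976 - 357) / 976 * 100
Efficiency = 619 / 976 * 100
Efficiency = 63.42%


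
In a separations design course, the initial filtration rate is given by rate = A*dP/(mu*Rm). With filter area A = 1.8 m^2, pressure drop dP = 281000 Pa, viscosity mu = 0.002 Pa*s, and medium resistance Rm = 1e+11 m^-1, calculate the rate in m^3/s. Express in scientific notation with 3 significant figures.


rate = A * dP / (mu * Rm)
rate = 1.8 * 281000 / (0.002 * 1e+11)
rate = 505800.0 / 2.000e+08
rate = 2.53e-03 m^3/s


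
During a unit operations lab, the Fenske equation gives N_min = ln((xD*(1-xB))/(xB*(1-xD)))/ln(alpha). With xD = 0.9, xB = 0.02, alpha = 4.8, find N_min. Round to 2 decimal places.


N_min = ln((xD*(1-xB))/(xB*(1-xD))) / ln(alpha)
Numerator inside ln: 0.882 / 0.002 = 441.0
ln(441.0) = 6.089045
ln(alpha) = ln(4.8) = 1.568616
N_min = 6.089045 / 1.568616 = 3.88


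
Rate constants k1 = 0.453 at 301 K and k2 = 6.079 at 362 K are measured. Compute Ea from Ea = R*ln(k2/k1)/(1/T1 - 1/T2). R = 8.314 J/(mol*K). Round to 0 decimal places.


Ea = R * ln(k2/k1) / (1/T1 - 1/T2)
ln(k2/k1) = ln(6.079/0.453) = 2.5967034
1/T1 - 1/T2 = 1/301 - 1/362 = 0.000559828197
Ea = 8.314 * 2.5967034 / 0.000559828197
Ea = 38564 J/mol


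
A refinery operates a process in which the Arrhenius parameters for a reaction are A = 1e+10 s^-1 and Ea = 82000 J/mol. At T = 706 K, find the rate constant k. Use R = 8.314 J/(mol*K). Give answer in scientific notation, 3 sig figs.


k = A * exp(-Ea/(R*T))
k = 1e+10 * exp(-82000 / (8.314 * 706))
k = 1e+10 * exp(-13.970088)
k = 8.57e+03


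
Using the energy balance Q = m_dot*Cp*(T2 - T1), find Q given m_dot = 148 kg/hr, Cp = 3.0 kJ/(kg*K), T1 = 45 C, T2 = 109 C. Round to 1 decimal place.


Q = m_dot * Cp * (T2 - T1)
Q = 148 * 3.0 * (109 - 45)
Q = 148 * 3.0 * 64
Q = 28416.0 kJ/hr


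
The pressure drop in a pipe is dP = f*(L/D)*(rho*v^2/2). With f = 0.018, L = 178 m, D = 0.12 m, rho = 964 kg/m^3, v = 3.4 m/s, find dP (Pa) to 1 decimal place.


dP = f * (L/D) * (rho*v^2/2)
dP = 0.018 * (178/0.12) * (964*3.4^2/2)
L/D = 1483.33333333
rho*v^2/2 = 964*11.56/2 = 5571.92
dP = 0.018 * 1483.33333333 * 5571.92
dP = 148770.3 Pa


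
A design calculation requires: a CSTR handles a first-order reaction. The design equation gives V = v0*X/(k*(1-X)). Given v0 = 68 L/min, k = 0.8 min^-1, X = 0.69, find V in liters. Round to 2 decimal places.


V = v0 * X / (k * (1 - X))
V = 68 * 0.69 / (0.8 * (1 - 0.69))
V = 46.92 / (0.8 * 0.31)
V = 46.92 / 0.248
V = 189.19 L


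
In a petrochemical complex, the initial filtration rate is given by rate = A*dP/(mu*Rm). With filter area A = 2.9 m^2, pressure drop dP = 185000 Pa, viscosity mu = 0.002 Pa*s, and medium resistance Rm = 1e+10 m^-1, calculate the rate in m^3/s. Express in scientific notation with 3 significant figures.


rate = A * dP / (mu * Rm)
rate = 2.9 * 185000 / (0.002 * 1e+10)
rate = 536500.0 / 2.000e+07
rate = 2.68e-02 m^3/s


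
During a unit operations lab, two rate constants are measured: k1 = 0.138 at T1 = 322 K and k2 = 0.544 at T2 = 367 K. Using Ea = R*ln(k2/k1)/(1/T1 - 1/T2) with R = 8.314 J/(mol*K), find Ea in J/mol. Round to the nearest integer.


Ea = R * ln(k2/k1) / (1/T1 - 1/T2)
ln(k2/k1) = ln(0.544/0.138) = 1.3716956
1/T1 - 1/T2 = 1/322 - 1/367 = 0.000380794422
Ea = 8.314 * 1.3716956 / 0.000380794422
Ea = 29949 J/mol


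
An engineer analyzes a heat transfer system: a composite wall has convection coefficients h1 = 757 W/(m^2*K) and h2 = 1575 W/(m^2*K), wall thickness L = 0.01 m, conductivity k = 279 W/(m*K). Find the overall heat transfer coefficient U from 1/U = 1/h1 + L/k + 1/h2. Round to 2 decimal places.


1/U = 1/h1 + L/k + 1/h2
1/U = 1/757 + 0.01/279 + 1/1575
1/U = 0.001321004 + 3.58423e-05 + 0.0006349206
1/U = 0.0019917669
U = 502.07 W/(m^2*K)


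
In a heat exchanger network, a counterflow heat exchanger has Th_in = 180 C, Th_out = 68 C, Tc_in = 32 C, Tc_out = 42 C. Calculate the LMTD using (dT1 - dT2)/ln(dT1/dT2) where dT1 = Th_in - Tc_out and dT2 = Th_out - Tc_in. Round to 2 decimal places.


dT1 = Th_in - Tc_out = 180 - 42 = 138
dT2 = Th_out - Tc_in = 68 - 32 = 36
LMTD = (dT1 - dT2) / ln(dT1/dT2)
LMTD = (138 - 36) / ln(138/36)
LMTD = 75.91 K


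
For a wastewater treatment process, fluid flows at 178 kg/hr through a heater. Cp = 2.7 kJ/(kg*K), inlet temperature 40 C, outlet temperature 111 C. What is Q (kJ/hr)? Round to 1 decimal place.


Q = m_dot * Cp * (T2 - T1)
Q = 178 * 2.7 * (111 - 40)
Q = 178 * 2.7 * 71
Q = 34122.6 kJ/hr


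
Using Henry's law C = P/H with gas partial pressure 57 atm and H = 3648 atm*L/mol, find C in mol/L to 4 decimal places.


C = P / H
C = 57 / 3648
C = 0.0156 mol/L


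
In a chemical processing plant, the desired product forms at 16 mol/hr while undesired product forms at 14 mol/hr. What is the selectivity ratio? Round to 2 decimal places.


S = desired product rate / undesired product rate
S = 16 / 14
S = 1.14


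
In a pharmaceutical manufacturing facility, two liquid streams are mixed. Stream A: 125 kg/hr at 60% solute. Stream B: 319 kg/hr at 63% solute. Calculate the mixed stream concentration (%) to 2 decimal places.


Mass balance on solute: F1*x1 + F2*x2 = F3*x3
F3 = F1 + F2 = 125 + 319 = 444 kg/hr
x3 = (F1*x1 + F2*x2)/F3
x3 = (125*0.6 + 319*0.63) / 444
x3 = 62.16%


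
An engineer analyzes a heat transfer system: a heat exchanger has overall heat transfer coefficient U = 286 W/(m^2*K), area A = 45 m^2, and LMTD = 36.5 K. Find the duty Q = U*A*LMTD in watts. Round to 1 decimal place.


Q = U * A * LMTD
Q = 286 * 45 * 36.5
Q = 469755.0 W


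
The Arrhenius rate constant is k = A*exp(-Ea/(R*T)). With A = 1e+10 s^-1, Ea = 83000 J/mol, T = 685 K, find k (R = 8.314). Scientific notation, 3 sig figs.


k = A * exp(-Ea/(R*T))
k = 1e+10 * exp(-83000 / (8.314 * 685))
k = 1e+10 * exp(-14.573958)
k = 4.68e+03


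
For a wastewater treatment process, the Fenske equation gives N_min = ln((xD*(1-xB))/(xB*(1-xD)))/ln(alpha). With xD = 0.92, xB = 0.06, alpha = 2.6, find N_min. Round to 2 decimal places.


N_min = ln((xD*(1-xB))/(xB*(1-xD))) / ln(alpha)
Numerator inside ln: 0.8648 / 0.0048 = 180.166667
ln(180.166667) = 5.193882
ln(alpha) = ln(2.6) = 0.955511
N_min = 5.193882 / 0.955511 = 5.44


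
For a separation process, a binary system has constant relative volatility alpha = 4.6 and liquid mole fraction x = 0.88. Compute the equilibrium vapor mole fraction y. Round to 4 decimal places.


y = alpha*x / (1 + (alpha-1)*x)
y = 4.6*0.88 / (1 + (4.6-1)*0.88)
y = 4.048 / (1 + 3.168)
y = 4.048 / 4.168
y = 0.9712


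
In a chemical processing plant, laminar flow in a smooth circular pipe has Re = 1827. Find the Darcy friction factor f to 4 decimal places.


f = 64 / Re
f = 64 / 1827
f = 0.0350


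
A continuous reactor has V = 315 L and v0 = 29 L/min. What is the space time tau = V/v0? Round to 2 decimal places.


tau = V / v0
tau = 315 / 29
tau = 10.86 min


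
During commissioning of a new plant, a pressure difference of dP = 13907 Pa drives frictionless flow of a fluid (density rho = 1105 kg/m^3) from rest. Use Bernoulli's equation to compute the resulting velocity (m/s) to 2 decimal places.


v = sqrt(2*dP/rho)
v = sqrt(2*13907/1105)
v = sqrt(25.171041)
v = 5.02 m/s


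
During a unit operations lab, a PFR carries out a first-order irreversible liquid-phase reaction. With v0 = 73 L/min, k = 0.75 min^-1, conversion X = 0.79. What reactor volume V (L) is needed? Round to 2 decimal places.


V = (v0/k) * ln(1/(1-X))
V = (73/0.75) * ln(1/(1-0.79))
V = 97.333333 * ln(4.761905)
V = 97.333333 * 1.560648
V = 151.90 L


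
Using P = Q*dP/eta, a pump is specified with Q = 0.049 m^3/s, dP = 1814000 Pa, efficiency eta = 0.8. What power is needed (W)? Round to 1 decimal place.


P = Q * dP / eta
P = 0.049 * 1814000 / 0.8
P = 88886.0 / 0.8
P = 111107.5 W


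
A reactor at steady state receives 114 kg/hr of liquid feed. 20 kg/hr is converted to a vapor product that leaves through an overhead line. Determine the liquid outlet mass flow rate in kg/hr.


Steady-state mass balance on the main outlet: F_out = F_in - F_removed
F_out = 114 - 20
F_out = 94 kg/hr


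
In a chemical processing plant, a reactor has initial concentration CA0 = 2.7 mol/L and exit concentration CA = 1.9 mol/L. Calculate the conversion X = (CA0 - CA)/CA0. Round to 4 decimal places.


X = (CA0 - CA) / CA0
X = (2.7 - 1.9) / 2.7
X = 0.8 / 2.7
X = 0.2963


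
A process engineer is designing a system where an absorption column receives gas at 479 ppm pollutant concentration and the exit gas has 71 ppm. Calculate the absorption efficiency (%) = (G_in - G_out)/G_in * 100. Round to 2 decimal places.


Efficiency = (G_in - G_out) / G_in * 100%
Efficiency = (479 - 71) / 479 * 100
Efficiency = 408 / 479 * 100
Efficiency = 85.18%


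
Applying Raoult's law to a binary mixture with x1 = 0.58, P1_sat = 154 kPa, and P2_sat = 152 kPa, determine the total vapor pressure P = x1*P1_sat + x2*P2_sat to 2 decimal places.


P = x1*P1_sat + x2*P2_sat
x2 = 1 - x1 = 1 - 0.58 = 0.42
P = 0.58*154 + 0.42*152
P = 89.32 + 63.84
P = 153.16 kPa


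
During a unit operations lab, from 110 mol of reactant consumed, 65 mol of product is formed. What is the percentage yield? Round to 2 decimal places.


Yield = (moles product / moles consumed) * 100%
Yield = (65 / 110) * 100
Yield = 0.5909 * 100
Yield = 59.09%


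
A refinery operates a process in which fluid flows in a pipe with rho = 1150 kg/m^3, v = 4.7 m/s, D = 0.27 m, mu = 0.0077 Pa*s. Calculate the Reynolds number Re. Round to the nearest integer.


Re = rho * v * D / mu
Re = 1150 * 4.7 * 0.27 / 0.0077
Re = 1459.35 / 0.0077
Re = 189526


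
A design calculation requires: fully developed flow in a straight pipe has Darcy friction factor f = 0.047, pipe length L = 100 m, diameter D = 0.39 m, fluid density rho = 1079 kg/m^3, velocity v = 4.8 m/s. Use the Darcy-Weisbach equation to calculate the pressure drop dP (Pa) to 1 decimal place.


dP = f * (L/D) * (rho*v^2/2)
dP = 0.047 * (100/0.39) * (1079*4.8^2/2)
L/D = 256.41025641
rho*v^2/2 = 1079*23.04/2 = 12430.08
dP = 0.047 * 256.41025641 * 12430.08
dP = 149798.4 Pa


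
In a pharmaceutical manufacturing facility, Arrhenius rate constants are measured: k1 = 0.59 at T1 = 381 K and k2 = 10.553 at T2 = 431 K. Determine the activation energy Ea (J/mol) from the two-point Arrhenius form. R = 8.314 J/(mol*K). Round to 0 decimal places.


Ea = R * ln(k2/k1) / (1/T1 - 1/T2)
ln(k2/k1) = ln(10.553/0.59) = 2.8840429
1/T1 - 1/T2 = 1/381 - 1/431 = 0.000304486301
Ea = 8.314 * 2.8840429 / 0.000304486301
Ea = 78749 J/mol


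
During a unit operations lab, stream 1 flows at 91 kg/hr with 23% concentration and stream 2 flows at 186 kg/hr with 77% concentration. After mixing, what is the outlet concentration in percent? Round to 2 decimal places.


Mass balance on solute: F1*x1 + F2*x2 = F3*x3
F3 = F1 + F2 = 91 + 186 = 277 kg/hr
x3 = (F1*x1 + F2*x2)/F3
x3 = (91*0.23 + 186*0.77) / 277
x3 = 59.26%


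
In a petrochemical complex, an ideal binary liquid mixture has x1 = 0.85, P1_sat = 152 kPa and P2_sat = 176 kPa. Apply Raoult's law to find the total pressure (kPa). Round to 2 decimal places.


P = x1*P1_sat + x2*P2_sat
x2 = 1 - x1 = 1 - 0.85 = 0.15
P = 0.85*152 + 0.15*176
P = 129.2 + 26.4
P = 155.60 kPa


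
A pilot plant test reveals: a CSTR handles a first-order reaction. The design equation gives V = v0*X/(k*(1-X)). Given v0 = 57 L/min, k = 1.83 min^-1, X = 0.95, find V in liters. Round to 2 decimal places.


V = v0 * X / (k * (1 - X))
V = 57 * 0.95 / (1.83 * (1 - 0.95))
V = 54.15 / (1.83 * 0.05)
V = 54.15 / 0.0915
V = 591.80 L


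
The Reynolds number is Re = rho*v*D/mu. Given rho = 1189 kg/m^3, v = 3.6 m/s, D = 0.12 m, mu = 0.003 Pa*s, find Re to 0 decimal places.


Re = rho * v * D / mu
Re = 1189 * 3.6 * 0.12 / 0.003
Re = 513.648 / 0.003
Re = 171216


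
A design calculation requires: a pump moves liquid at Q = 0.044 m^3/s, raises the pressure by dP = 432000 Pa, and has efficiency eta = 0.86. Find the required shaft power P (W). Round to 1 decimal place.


P = Q * dP / eta
P = 0.044 * 432000 / 0.86
P = 19008.0 / 0.86
P = 22102.3 W


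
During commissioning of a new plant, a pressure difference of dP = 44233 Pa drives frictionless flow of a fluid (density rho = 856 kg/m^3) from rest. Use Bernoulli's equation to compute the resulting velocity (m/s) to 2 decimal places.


v = sqrt(2*dP/rho)
v = sqrt(2*44233/856)
v = sqrt(103.348131)
v = 10.17 m/s


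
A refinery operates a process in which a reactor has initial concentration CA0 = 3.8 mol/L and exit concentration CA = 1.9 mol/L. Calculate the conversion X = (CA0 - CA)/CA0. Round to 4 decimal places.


X = (CA0 - CA) / CA0
X = (3.8 - 1.9) / 3.8
X = 1.9 / 3.8
X = 0.5000


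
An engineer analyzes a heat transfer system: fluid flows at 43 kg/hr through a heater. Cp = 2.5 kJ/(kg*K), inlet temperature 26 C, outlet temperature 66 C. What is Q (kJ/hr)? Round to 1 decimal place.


Q = m_dot * Cp * (T2 - T1)
Q = 43 * 2.5 * (66 - 26)
Q = 43 * 2.5 * 40
Q = 4300.0 kJ/hr


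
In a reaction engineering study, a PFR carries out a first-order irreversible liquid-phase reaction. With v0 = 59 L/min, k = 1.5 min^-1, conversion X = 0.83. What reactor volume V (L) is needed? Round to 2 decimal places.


V = (v0/k) * ln(1/(1-X))
V = (59/1.5) * ln(1/(1-0.83))
V = 39.333333 * ln(5.882353)
V = 39.333333 * 1.771957
V = 69.70 L


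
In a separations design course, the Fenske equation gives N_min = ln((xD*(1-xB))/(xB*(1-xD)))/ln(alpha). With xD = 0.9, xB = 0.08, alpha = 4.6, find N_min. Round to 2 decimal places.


N_min = ln((xD*(1-xB))/(xB*(1-xD))) / ln(alpha)
Numerator inside ln: 0.828 / 0.008 = 103.5
ln(103.5) = 4.639572
ln(alpha) = ln(4.6) = 1.526056
N_min = 4.639572 / 1.526056 = 3.04


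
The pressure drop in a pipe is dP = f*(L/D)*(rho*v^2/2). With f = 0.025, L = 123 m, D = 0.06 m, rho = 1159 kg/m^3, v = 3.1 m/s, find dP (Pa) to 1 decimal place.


dP = f * (L/D) * (rho*v^2/2)
dP = 0.025 * (123/0.06) * (1159*3.1^2/2)
L/D = 2050.0
rho*v^2/2 = 1159*9.61/2 = 5568.995
dP = 0.025 * 2050.0 * 5568.995
dP = 285411.0 Pa


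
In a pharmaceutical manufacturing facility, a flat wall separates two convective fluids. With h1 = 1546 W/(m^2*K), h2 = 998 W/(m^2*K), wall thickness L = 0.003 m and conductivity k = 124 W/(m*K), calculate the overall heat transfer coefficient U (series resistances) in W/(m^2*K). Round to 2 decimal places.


1/U = 1/h1 + L/k + 1/h2
1/U = 1/1546 + 0.003/124 + 1/998
1/U = 0.0006468305 + 2.41935e-05 + 0.001002004
1/U = 0.001673028
U = 597.72 W/(m^2*K)


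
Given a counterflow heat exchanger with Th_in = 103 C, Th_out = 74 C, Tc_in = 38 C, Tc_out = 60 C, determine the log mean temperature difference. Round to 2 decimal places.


dT1 = Th_in - Tc_out = 103 - 60 = 43
dT2 = Th_out - Tc_in = 74 - 38 = 36
LMTD = (dT1 - dT2) / ln(dT1/dT2)
LMTD = (43 - 36) / ln(43/36)
LMTD = 39.40 K


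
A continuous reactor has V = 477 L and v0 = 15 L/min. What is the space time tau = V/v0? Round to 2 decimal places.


tau = V / v0
tau = 477 / 15
tau = 31.80 min


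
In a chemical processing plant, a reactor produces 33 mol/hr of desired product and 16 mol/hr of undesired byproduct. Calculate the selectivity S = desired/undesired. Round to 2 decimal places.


S = desired product rate / undesired product rate
S = 33 / 16
S = 2.06


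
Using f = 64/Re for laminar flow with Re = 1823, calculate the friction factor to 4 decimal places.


f = 64 / Re
f = 64 / 1823
f = 0.0351


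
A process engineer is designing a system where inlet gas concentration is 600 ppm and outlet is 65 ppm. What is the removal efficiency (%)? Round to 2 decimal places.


Efficiency = (G_in - G_out) / G_in * 100%
Efficiency = (600 - 65) / 600 * 100
Efficiency = 535 / 600 * 100
Efficiency = 89.17%


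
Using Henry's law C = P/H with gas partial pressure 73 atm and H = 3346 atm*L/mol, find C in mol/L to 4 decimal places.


C = P / H
C = 73 / 3346
C = 0.0218 mol/L


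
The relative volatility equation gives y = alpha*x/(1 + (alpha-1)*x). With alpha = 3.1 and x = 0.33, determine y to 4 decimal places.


y = alpha*x / (1 + (alpha-1)*x)
y = 3.1*0.33 / (1 + (3.1-1)*0.33)
y = 1.023 / (1 + 0.693)
y = 1.023 / 1.693
y = 0.6043


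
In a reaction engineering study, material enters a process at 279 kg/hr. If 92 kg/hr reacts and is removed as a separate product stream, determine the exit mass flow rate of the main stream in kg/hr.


Steady-state mass balance on the main outlet: F_out = F_in - F_removed
F_out = 279 - 92
F_out = 187 kg/hr


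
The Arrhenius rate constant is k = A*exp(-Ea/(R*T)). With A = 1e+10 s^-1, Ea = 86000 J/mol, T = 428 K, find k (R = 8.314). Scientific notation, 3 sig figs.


k = A * exp(-Ea/(R*T))
k = 1e+10 * exp(-86000 / (8.314 * 428))
k = 1e+10 * exp(-24.16822)
k = 3.19e-01


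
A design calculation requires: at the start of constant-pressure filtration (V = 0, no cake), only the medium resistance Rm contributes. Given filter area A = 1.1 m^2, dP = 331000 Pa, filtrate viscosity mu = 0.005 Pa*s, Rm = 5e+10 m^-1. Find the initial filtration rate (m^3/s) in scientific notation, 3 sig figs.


rate = A * dP / (mu * Rm)
rate = 1.1 * 331000 / (0.005 * 5e+10)
rate = 364100.0 / 2.500e+08
rate = 1.46e-03 m^3/s


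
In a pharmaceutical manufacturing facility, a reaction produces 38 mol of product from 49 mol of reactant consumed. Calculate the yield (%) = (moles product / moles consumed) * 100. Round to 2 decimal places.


Yield = (moles product / moles consumed) * 100%
Yield = (38 / 49) * 100
Yield = 0.7755 * 100
Yield = 77.55%


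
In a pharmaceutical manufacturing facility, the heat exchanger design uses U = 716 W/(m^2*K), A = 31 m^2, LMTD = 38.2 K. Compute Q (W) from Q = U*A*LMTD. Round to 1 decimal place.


Q = U * A * LMTD
Q = 716 * 31 * 38.2
Q = 847887.2 W


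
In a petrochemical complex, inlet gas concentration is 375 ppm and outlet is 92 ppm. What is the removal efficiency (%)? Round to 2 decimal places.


Efficiency = (G_in - G_out) / G_in * 100%
Efficiency = (375 - 92) / 375 * 100
Efficiency = 283 / 375 * 100
Efficiency = 75.47%


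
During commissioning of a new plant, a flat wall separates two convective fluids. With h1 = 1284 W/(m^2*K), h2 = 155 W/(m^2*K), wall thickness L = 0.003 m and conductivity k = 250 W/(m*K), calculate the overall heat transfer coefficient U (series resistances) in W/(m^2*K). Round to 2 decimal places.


1/U = 1/h1 + L/k + 1/h2
1/U = 1/1284 + 0.003/250 + 1/155
1/U = 0.0007788162 + 1.2e-05 + 0.0064516129
1/U = 0.0072424291
U = 138.08 W/(m^2*K)


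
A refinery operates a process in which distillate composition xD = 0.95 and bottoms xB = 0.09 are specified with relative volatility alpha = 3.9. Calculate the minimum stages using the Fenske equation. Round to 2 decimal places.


N_min = ln((xD*(1-xB))/(xB*(1-xD))) / ln(alpha)
Numerator inside ln: 0.8645 / 0.0045 = 192.111111
ln(192.111111) = 5.258074
ln(alpha) = ln(3.9) = 1.360977
N_min = 5.258074 / 1.360977 = 3.86


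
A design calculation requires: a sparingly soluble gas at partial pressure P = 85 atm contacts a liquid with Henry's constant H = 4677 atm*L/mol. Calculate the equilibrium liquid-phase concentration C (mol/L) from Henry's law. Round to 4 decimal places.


C = P / H
C = 85 / 4677
C = 0.0182 mol/L


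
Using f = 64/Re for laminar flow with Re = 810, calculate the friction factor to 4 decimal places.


f = 64 / Re
f = 64 / 810
f = 0.0790


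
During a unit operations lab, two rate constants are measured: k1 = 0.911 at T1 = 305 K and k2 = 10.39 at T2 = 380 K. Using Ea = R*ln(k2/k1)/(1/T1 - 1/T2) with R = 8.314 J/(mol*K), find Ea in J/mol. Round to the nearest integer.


Ea = R * ln(k2/k1) / (1/T1 - 1/T2)
ln(k2/k1) = ln(10.39/0.911) = 2.4340562
1/T1 - 1/T2 = 1/305 - 1/380 = 0.000647109577
Ea = 8.314 * 2.4340562 / 0.000647109577
Ea = 31273 J/mol


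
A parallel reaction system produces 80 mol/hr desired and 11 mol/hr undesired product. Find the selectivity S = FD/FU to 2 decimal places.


S = desired product rate / undesired product rate
S = 80 / 11
S = 7.27


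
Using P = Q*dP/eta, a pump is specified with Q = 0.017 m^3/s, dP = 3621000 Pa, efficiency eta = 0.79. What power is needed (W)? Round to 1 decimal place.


P = Q * dP / eta
P = 0.017 * 3621000 / 0.79
P = 61557.0 / 0.79
P = 77920.3 W


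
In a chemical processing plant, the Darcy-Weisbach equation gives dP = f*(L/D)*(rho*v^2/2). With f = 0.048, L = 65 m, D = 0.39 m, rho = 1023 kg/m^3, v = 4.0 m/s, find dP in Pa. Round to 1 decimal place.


dP = f * (L/D) * (rho*v^2/2)
dP = 0.048 * (65/0.39) * (1023*4.0^2/2)
L/D = 166.66666667
rho*v^2/2 = 1023*16.0/2 = 8184.0
dP = 0.048 * 166.66666667 * 8184.0
dP = 65472.0 Pa


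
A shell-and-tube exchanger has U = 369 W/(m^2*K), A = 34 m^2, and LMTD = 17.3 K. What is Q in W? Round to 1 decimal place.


Q = U * A * LMTD
Q = 369 * 34 * 17.3
Q = 217045.8 W


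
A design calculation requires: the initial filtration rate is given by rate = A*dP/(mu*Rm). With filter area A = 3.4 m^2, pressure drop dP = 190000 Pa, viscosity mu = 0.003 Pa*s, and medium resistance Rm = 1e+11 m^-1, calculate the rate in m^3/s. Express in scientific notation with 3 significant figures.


rate = A * dP / (mu * Rm)
rate = 3.4 * 190000 / (0.003 * 1e+11)
rate = 646000.0 / 3.000e+08
rate = 2.15e-03 m^3/s


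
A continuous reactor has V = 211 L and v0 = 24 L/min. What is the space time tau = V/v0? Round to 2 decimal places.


tau = V / v0
tau = 211 / 24
tau = 8.79 min


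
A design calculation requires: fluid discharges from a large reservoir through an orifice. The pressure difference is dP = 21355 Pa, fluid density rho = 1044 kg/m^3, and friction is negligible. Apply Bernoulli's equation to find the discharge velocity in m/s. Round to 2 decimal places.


v = sqrt(2*dP/rho)
v = sqrt(2*21355/1044)
v = sqrt(40.909962)
v = 6.40 m/s


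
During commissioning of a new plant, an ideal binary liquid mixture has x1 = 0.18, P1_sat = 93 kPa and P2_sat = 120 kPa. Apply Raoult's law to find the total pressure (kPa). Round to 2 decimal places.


P = x1*P1_sat + x2*P2_sat
x2 = 1 - x1 = 1 - 0.18 = 0.82
P = 0.18*93 + 0.82*120
P = 16.74 + 98.4
P = 115.14 kPa


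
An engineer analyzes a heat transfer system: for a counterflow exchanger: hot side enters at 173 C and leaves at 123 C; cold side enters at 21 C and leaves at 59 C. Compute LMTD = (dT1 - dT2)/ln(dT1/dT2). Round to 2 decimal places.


dT1 = Th_in - Tc_out = 173 - 59 = 114
dT2 = Th_out - Tc_in = 123 - 21 = 102
LMTD = (dT1 - dT2) / ln(dT1/dT2)
LMTD = (114 - 102) / ln(114/102)
LMTD = 107.89 K


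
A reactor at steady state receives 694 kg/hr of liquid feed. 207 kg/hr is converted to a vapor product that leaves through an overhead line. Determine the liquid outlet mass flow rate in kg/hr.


Steady-state mass balance on the main outlet: F_out = F_in - F_removed
F_out = 694 - 207
F_out = 487 kg/hr


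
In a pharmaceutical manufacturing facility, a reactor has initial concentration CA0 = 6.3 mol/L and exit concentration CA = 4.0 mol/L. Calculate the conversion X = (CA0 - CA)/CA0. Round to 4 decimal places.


X = (CA0 - CA) / CA0
X = (6.3 - 4.0) / 6.3
X = 2.3 / 6.3
X = 0.3651


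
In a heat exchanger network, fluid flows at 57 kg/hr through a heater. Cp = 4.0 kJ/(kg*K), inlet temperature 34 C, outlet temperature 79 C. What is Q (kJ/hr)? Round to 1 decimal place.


Q = m_dot * Cp * (T2 - T1)
Q = 57 * 4.0 * (79 - 34)
Q = 57 * 4.0 * 45
Q = 10260.0 kJ/hr


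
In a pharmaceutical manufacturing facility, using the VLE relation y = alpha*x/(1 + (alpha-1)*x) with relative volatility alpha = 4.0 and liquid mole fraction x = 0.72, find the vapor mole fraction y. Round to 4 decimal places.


y = alpha*x / (1 + (alpha-1)*x)
y = 4.0*0.72 / (1 + (4.0-1)*0.72)
y = 2.88 / (1 + 2.16)
y = 2.88 / 3.16
y = 0.9114


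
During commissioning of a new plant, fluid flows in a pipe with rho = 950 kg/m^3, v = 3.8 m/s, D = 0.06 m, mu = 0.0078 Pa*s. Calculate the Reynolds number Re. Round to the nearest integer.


Re = rho * v * D / mu
Re = 950 * 3.8 * 0.06 / 0.0078
Re = 216.6 / 0.0078
Re = 27769


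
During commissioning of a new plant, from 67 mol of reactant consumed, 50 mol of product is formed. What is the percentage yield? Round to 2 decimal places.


Yield = (moles product / moles consumed) * 100%
Yield = (50 / 67) * 100
Yield = 0.7463 * 100
Yield = 74.63%


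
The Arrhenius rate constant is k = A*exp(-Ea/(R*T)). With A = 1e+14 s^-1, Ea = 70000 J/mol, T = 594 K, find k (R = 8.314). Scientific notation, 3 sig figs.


k = A * exp(-Ea/(R*T))
k = 1e+14 * exp(-70000 / (8.314 * 594))
k = 1e+14 * exp(-14.174299)
k = 6.99e+07


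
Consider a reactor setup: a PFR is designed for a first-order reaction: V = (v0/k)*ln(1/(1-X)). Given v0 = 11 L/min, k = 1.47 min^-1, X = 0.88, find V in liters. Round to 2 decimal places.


V = (v0/k) * ln(1/(1-X))
V = (11/1.47) * ln(1/(1-0.88))
V = 7.482993 * ln(8.333333)
V = 7.482993 * 2.120263
V = 15.87 L


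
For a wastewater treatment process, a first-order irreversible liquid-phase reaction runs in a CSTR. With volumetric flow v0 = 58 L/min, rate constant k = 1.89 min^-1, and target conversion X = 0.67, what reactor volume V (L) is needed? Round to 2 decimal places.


V = v0 * X / (k * (1 - X))
V = 58 * 0.67 / (1.89 * (1 - 0.67))
V = 38.86 / (1.89 * 0.33)
V = 38.86 / 0.6237
V = 62.31 L


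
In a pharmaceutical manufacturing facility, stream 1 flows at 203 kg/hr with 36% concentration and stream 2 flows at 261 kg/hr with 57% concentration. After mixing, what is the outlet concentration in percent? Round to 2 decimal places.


Mass balance on solute: F1*x1 + F2*x2 = F3*x3
F3 = F1 + F2 = 203 + 261 = 464 kg/hr
x3 = (F1*x1 + F2*x2)/F3
x3 = (203*0.36 + 261*0.57) / 464
x3 = 47.81%


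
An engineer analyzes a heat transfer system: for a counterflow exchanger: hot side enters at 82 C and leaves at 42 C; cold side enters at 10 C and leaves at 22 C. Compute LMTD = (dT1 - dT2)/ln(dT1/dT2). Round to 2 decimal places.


dT1 = Th_in - Tc_out = 82 - 22 = 60
dT2 = Th_out - Tc_in = 42 - 10 = 32
LMTD = (dT1 - dT2) / ln(dT1/dT2)
LMTD = (60 - 32) / ln(60/32)
LMTD = 44.54 K


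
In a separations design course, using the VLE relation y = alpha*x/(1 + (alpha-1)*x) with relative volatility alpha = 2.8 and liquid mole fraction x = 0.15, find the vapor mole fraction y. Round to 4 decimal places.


y = alpha*x / (1 + (alpha-1)*x)
y = 2.8*0.15 / (1 + (2.8-1)*0.15)
y = 0.42 / (1 + 0.27)
y = 0.42 / 1.27
y = 0.3307


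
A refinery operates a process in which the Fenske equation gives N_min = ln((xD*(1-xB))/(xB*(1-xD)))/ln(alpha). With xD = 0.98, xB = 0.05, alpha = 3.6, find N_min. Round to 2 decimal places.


N_min = ln((xD*(1-xB))/(xB*(1-xD))) / ln(alpha)
Numerator inside ln: 0.931 / 0.001 = 931.0
ln(931.0) = 6.836259
ln(alpha) = ln(3.6) = 1.280934
N_min = 6.836259 / 1.280934 = 5.34


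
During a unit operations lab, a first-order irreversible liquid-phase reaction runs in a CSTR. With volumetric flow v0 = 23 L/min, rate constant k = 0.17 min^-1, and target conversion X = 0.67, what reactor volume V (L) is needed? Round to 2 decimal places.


V = v0 * X / (k * (1 - X))
V = 23 * 0.67 / (0.17 * (1 - 0.67))
V = 15.41 / (0.17 * 0.33)
V = 15.41 / 0.0561
V = 274.69 L


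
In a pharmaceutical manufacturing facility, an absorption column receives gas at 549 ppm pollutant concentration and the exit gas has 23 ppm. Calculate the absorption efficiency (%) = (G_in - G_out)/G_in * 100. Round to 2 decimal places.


Efficiency = (G_in - G_out) / G_in * 100%
Efficiency = (549 - 23) / 549 * 100
Efficiency = 526 / 549 * 100
Efficiency = 95.81%
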